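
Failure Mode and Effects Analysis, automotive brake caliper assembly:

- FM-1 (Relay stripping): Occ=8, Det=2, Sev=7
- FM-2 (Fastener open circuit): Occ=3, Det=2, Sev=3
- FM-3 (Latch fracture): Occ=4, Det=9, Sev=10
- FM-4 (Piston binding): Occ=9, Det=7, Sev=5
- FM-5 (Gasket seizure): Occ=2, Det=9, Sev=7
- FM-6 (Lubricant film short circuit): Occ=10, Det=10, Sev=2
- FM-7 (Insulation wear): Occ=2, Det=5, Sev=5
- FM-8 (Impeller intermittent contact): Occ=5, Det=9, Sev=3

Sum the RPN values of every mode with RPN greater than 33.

1298

RPN = Severity × Occurrence × Detection:
  FM-1: 7 × 8 × 2 = 112
  FM-2: 3 × 3 × 2 = 18
  FM-3: 10 × 4 × 9 = 360
  FM-4: 5 × 9 × 7 = 315
  FM-5: 7 × 2 × 9 = 126
  FM-6: 2 × 10 × 10 = 200
  FM-7: 5 × 2 × 5 = 50
  FM-8: 3 × 5 × 9 = 135
RPN > 33: FM-1 (112), FM-3 (360), FM-4 (315), FM-5 (126), FM-6 (200), FM-7 (50), FM-8 (135).
Sum: 112 + 360 + 315 + 126 + 200 + 50 + 135 = 1298.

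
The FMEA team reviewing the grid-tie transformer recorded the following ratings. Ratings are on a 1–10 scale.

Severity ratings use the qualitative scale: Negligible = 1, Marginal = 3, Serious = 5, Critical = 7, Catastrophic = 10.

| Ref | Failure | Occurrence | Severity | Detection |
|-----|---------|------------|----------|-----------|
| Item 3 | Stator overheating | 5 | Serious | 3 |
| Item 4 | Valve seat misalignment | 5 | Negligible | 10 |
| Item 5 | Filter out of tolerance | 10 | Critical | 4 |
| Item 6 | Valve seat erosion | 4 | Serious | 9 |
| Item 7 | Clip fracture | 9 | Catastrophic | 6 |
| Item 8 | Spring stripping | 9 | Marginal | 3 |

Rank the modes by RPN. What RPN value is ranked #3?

180

RPN = Severity × Occurrence × Detection:
  Item 3: 5 × 5 × 3 = 75
  Item 4: 1 × 5 × 10 = 50
  Item 5: 7 × 10 × 4 = 280
  Item 6: 5 × 4 × 9 = 180
  Item 7: 10 × 9 × 6 = 540
  Item 8: 3 × 9 × 3 = 81
Sorted descending: 540, 280, 180, 81, 75, 50.
The third-highest RPN is 180 (Item 6).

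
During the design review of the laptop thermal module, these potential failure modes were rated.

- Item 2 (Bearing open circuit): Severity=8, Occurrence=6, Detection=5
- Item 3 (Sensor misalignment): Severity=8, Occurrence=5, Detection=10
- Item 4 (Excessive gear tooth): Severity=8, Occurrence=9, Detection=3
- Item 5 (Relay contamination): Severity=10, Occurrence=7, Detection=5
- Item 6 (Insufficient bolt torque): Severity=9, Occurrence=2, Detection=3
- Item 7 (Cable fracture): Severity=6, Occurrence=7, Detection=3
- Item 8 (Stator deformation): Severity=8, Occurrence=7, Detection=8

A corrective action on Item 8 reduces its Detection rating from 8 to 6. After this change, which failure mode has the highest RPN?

Item 3

RPN = Severity × Occurrence × Detection:
  Item 2: 8 × 6 × 5 = 240
  Item 3: 8 × 5 × 10 = 400
  Item 4: 8 × 9 × 3 = 216
  Item 5: 10 × 7 × 5 = 350
  Item 6: 9 × 2 × 3 = 54
  Item 7: 6 × 7 × 3 = 126
  Item 8: 8 × 7 × 8 = 448
After action: Item 8 → 8 × 7 × 6 = 336.
Revised RPNs: Item 3=400, Item 5=350, Item 8=336, Item 2=240, Item 4=216, Item 7=126, Item 6=54.
Highest is now Item 3 (400).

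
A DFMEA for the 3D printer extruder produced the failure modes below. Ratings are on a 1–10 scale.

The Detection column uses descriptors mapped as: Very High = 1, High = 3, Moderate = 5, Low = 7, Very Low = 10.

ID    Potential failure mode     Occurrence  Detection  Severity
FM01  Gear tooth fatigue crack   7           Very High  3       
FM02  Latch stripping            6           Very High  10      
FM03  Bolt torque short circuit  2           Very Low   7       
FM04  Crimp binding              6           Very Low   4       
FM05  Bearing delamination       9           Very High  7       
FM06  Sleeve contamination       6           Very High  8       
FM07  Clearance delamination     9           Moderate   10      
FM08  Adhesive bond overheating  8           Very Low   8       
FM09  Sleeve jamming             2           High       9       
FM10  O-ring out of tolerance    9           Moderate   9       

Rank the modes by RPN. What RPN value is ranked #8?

RPN = Severity × Occurrence × Detection:
  FM01: 3 × 7 × 1 = 21
  FM02: 10 × 6 × 1 = 60
  FM03: 7 × 2 × 10 = 140
  FM04: 4 × 6 × 10 = 240
  FM05: 7 × 9 × 1 = 63
  FM06: 8 × 6 × 1 = 48
  FM07: 10 × 9 × 5 = 450
  FM08: 8 × 8 × 10 = 640
  FM09: 9 × 2 × 3 = 54
  FM10: 9 × 9 × 5 = 405
Sorted descending: 640, 450, 405, 240, 140, 63, 60, 54, 48, 21.
The eighth-highest RPN is 54 (FM09).

54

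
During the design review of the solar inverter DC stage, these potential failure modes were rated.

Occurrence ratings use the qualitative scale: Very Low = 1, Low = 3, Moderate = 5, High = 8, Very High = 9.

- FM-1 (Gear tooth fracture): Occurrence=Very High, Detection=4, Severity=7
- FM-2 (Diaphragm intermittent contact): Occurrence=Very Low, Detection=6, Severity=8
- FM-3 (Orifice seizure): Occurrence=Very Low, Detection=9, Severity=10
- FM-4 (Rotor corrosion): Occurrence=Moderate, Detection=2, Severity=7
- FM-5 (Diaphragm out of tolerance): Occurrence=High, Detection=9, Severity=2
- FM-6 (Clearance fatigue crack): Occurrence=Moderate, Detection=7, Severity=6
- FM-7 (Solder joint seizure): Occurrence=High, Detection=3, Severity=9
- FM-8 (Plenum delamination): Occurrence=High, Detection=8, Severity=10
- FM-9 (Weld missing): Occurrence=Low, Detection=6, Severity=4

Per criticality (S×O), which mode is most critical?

Criticality = Severity × Occurrence:
  FM-1: 7 × 9 = 63
  FM-2: 8 × 1 = 8
  FM-3: 10 × 1 = 10
  FM-4: 7 × 5 = 35
  FM-5: 2 × 8 = 16
  FM-6: 6 × 5 = 30
  FM-7: 9 × 8 = 72
  FM-8: 10 × 8 = 80
  FM-9: 4 × 3 = 12
Highest criticality is 80 → FM-8.

FM-8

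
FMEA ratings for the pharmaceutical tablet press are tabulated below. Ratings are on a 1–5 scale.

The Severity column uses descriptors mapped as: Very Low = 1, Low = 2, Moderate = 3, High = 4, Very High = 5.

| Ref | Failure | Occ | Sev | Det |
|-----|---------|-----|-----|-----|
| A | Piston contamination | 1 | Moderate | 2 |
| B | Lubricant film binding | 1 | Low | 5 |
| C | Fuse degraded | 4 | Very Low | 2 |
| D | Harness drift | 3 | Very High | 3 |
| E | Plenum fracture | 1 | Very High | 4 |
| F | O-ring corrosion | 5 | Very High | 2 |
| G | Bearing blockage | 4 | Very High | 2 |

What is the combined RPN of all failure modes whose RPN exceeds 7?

173

RPN = Severity × Occurrence × Detection:
  A: 3 × 1 × 2 = 6
  B: 2 × 1 × 5 = 10
  C: 1 × 4 × 2 = 8
  D: 5 × 3 × 3 = 45
  E: 5 × 1 × 4 = 20
  F: 5 × 5 × 2 = 50
  G: 5 × 4 × 2 = 40
RPN > 7: B (10), C (8), D (45), E (20), F (50), G (40).
Sum: 10 + 8 + 45 + 20 + 50 + 40 = 173.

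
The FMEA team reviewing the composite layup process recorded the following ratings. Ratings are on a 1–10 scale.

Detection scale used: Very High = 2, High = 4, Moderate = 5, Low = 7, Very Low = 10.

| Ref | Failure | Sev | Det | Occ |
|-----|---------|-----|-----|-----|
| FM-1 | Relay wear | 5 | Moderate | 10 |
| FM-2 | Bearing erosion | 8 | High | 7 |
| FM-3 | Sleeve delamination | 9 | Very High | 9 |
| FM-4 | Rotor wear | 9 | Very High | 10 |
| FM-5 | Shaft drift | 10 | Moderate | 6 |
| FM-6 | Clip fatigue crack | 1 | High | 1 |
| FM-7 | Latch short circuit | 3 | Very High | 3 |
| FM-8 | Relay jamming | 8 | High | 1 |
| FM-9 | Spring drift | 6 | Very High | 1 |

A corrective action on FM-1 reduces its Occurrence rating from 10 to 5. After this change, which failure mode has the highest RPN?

FM-5

RPN = Severity × Occurrence × Detection:
  FM-1: 5 × 10 × 5 = 250
  FM-2: 8 × 7 × 4 = 224
  FM-3: 9 × 9 × 2 = 162
  FM-4: 9 × 10 × 2 = 180
  FM-5: 10 × 6 × 5 = 300
  FM-6: 1 × 1 × 4 = 4
  FM-7: 3 × 3 × 2 = 18
  FM-8: 8 × 1 × 4 = 32
  FM-9: 6 × 1 × 2 = 12
After action: FM-1 → 5 × 5 × 5 = 125.
Revised RPNs: FM-5=300, FM-2=224, FM-4=180, FM-3=162, FM-1=125, FM-8=32, FM-7=18, FM-9=12, FM-6=4.
Highest is now FM-5 (300).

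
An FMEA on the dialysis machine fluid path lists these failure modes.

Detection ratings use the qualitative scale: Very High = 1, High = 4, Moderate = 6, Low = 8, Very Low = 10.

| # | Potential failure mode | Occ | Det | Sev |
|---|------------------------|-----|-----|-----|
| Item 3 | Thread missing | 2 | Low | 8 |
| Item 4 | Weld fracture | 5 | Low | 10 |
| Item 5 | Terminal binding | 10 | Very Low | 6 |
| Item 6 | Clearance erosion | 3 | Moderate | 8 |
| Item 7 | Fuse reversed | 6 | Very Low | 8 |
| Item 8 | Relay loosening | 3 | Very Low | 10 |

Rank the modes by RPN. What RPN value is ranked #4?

RPN = Severity × Occurrence × Detection:
  Item 3: 8 × 2 × 8 = 128
  Item 4: 10 × 5 × 8 = 400
  Item 5: 6 × 10 × 10 = 600
  Item 6: 8 × 3 × 6 = 144
  Item 7: 8 × 6 × 10 = 480
  Item 8: 10 × 3 × 10 = 300
Sorted descending: 600, 480, 400, 300, 144, 128.
The fourth-highest RPN is 300 (Item 8).

300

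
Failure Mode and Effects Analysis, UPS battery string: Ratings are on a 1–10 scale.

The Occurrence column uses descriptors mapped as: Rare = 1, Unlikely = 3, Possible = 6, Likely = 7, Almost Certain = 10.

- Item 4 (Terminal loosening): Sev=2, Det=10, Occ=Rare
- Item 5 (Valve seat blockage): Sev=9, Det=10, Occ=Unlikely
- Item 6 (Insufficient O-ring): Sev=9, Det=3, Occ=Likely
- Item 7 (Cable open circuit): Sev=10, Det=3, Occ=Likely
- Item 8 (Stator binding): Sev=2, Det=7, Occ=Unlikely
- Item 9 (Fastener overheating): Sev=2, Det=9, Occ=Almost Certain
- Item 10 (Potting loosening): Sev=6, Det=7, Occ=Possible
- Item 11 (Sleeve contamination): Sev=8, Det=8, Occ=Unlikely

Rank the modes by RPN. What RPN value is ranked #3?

210

RPN = Severity × Occurrence × Detection:
  Item 4: 2 × 1 × 10 = 20
  Item 5: 9 × 3 × 10 = 270
  Item 6: 9 × 7 × 3 = 189
  Item 7: 10 × 7 × 3 = 210
  Item 8: 2 × 3 × 7 = 42
  Item 9: 2 × 10 × 9 = 180
  Item 10: 6 × 6 × 7 = 252
  Item 11: 8 × 3 × 8 = 192
Sorted descending: 270, 252, 210, 192, 189, 180, 42, 20.
The third-highest RPN is 210 (Item 7).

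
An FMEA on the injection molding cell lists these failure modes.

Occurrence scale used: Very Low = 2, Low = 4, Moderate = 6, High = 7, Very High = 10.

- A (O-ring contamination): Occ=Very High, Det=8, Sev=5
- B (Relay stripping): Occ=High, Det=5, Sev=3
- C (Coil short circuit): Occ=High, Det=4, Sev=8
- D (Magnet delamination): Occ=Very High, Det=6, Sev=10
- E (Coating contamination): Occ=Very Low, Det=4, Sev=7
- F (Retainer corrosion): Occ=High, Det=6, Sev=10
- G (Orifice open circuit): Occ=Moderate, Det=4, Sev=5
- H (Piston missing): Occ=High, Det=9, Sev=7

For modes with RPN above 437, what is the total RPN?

RPN = Severity × Occurrence × Detection:
  A: 5 × 10 × 8 = 400
  B: 3 × 7 × 5 = 105
  C: 8 × 7 × 4 = 224
  D: 10 × 10 × 6 = 600
  E: 7 × 2 × 4 = 56
  F: 10 × 7 × 6 = 420
  G: 5 × 6 × 4 = 120
  H: 7 × 7 × 9 = 441
RPN > 437: D (600), H (441).
Sum: 600 + 441 = 1041.

1041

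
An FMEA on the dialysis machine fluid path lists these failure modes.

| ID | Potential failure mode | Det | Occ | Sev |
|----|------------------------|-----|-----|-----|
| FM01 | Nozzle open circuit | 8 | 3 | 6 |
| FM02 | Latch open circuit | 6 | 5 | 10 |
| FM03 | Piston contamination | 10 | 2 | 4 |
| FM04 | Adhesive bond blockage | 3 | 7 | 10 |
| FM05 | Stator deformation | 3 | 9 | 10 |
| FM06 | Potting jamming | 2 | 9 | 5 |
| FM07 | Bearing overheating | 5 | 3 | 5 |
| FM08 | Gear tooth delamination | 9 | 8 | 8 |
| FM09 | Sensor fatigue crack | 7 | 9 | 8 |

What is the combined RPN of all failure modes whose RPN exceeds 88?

RPN = Severity × Occurrence × Detection:
  FM01: 6 × 3 × 8 = 144
  FM02: 10 × 5 × 6 = 300
  FM03: 4 × 2 × 10 = 80
  FM04: 10 × 7 × 3 = 210
  FM05: 10 × 9 × 3 = 270
  FM06: 5 × 9 × 2 = 90
  FM07: 5 × 3 × 5 = 75
  FM08: 8 × 8 × 9 = 576
  FM09: 8 × 9 × 7 = 504
RPN > 88: FM01 (144), FM02 (300), FM04 (210), FM05 (270), FM06 (90), FM08 (576), FM09 (504).
Sum: 144 + 300 + 210 + 270 + 90 + 576 + 504 = 2094.

2094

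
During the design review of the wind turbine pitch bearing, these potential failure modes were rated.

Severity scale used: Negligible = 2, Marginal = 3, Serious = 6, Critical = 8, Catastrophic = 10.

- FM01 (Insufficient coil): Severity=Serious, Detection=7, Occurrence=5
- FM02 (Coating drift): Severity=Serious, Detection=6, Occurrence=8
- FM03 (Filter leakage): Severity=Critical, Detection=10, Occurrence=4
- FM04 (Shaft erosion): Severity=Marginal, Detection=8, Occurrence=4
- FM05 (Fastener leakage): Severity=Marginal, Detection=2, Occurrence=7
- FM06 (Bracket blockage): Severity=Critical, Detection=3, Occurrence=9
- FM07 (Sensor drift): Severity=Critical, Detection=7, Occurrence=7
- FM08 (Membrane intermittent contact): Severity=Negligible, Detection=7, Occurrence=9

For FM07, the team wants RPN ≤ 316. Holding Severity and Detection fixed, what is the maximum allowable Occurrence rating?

5

FM07: S=8, O=7, D=7 → current RPN = 392.
Fixed product = 56. Need 56 × O ≤ 316, so O ≤ 316/56 = 5.64.
Maximum integer Occurrence rating = 5 (gives RPN 280; O=6 would give 336 > 316).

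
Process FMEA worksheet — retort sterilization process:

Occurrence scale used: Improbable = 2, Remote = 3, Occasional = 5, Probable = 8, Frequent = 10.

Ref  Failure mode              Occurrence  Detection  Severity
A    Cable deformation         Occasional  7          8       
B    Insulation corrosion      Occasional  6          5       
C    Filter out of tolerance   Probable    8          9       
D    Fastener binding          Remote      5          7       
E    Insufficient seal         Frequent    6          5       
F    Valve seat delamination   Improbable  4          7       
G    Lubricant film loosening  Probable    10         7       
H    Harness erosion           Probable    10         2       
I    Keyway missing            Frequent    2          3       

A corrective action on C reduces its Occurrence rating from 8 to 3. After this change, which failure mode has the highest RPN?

G

RPN = Severity × Occurrence × Detection:
  A: 8 × 5 × 7 = 280
  B: 5 × 5 × 6 = 150
  C: 9 × 8 × 8 = 576
  D: 7 × 3 × 5 = 105
  E: 5 × 10 × 6 = 300
  F: 7 × 2 × 4 = 56
  G: 7 × 8 × 10 = 560
  H: 2 × 8 × 10 = 160
  I: 3 × 10 × 2 = 60
After action: C → 9 × 3 × 8 = 216.
Revised RPNs: G=560, E=300, A=280, C=216, H=160, B=150, D=105, I=60, F=56.
Highest is now G (560).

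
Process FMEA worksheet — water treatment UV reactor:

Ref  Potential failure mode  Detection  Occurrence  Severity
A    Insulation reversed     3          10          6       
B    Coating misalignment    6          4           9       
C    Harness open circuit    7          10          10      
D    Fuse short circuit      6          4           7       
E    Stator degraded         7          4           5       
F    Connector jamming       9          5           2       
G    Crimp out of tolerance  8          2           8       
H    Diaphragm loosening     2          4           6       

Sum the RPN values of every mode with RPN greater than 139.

RPN = Severity × Occurrence × Detection:
  A: 6 × 10 × 3 = 180
  B: 9 × 4 × 6 = 216
  C: 10 × 10 × 7 = 700
  D: 7 × 4 × 6 = 168
  E: 5 × 4 × 7 = 140
  F: 2 × 5 × 9 = 90
  G: 8 × 2 × 8 = 128
  H: 6 × 4 × 2 = 48
RPN > 139: A (180), B (216), C (700), D (168), E (140).
Sum: 180 + 216 + 700 + 168 + 140 = 1404.

1404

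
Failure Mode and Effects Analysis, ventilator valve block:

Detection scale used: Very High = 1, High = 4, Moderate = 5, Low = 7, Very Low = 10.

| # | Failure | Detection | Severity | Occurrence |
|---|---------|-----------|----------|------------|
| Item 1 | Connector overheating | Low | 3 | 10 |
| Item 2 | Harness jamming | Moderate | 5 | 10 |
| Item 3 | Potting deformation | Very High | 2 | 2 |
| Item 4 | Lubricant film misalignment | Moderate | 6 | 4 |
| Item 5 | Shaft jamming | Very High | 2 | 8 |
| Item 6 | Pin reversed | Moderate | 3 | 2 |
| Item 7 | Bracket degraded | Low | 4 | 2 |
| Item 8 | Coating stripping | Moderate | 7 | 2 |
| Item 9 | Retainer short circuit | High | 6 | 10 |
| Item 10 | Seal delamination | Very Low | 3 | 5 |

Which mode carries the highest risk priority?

Item 2

RPN = Severity × Occurrence × Detection:
  Item 1: 3 × 10 × 7 = 210
  Item 2: 5 × 10 × 5 = 250
  Item 3: 2 × 2 × 1 = 4
  Item 4: 6 × 4 × 5 = 120
  Item 5: 2 × 8 × 1 = 16
  Item 6: 3 × 2 × 5 = 30
  Item 7: 4 × 2 × 7 = 56
  Item 8: 7 × 2 × 5 = 70
  Item 9: 6 × 10 × 4 = 240
  Item 10: 3 × 5 × 10 = 150
Highest RPN is 250 → Item 2.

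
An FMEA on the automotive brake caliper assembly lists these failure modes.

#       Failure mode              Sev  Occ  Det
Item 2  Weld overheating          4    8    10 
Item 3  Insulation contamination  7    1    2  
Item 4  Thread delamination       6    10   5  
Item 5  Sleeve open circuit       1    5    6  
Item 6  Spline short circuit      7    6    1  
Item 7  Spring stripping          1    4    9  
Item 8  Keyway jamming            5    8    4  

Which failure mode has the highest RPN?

RPN = Severity × Occurrence × Detection:
  Item 2: 4 × 8 × 10 = 320
  Item 3: 7 × 1 × 2 = 14
  Item 4: 6 × 10 × 5 = 300
  Item 5: 1 × 5 × 6 = 30
  Item 6: 7 × 6 × 1 = 42
  Item 7: 1 × 4 × 9 = 36
  Item 8: 5 × 8 × 4 = 160
Highest RPN is 320 → Item 2.

Item 2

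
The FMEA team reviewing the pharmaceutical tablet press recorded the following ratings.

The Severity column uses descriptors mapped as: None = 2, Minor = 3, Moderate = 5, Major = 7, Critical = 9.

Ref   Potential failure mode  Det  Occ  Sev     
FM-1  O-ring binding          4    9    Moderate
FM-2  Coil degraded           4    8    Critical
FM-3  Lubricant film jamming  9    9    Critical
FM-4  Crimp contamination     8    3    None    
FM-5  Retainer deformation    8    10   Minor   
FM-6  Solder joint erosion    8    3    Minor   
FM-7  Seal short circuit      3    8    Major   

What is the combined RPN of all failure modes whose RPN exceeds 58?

1677

RPN = Severity × Occurrence × Detection:
  FM-1: 5 × 9 × 4 = 180
  FM-2: 9 × 8 × 4 = 288
  FM-3: 9 × 9 × 9 = 729
  FM-4: 2 × 3 × 8 = 48
  FM-5: 3 × 10 × 8 = 240
  FM-6: 3 × 3 × 8 = 72
  FM-7: 7 × 8 × 3 = 168
RPN > 58: FM-1 (180), FM-2 (288), FM-3 (729), FM-5 (240), FM-6 (72), FM-7 (168).
Sum: 180 + 288 + 729 + 240 + 72 + 168 = 1677.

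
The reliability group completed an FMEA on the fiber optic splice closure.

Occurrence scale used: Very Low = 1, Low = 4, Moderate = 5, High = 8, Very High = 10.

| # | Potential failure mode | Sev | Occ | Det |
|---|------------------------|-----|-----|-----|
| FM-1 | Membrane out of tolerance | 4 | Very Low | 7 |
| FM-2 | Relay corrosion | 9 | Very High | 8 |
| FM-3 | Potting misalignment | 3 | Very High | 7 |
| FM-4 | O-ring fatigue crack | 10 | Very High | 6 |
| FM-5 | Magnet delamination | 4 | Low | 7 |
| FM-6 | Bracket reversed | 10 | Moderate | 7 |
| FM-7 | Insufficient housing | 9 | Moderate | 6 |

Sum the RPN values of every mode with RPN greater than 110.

2262

RPN = Severity × Occurrence × Detection:
  FM-1: 4 × 1 × 7 = 28
  FM-2: 9 × 10 × 8 = 720
  FM-3: 3 × 10 × 7 = 210
  FM-4: 10 × 10 × 6 = 600
  FM-5: 4 × 4 × 7 = 112
  FM-6: 10 × 5 × 7 = 350
  FM-7: 9 × 5 × 6 = 270
RPN > 110: FM-2 (720), FM-3 (210), FM-4 (600), FM-5 (112), FM-6 (350), FM-7 (270).
Sum: 720 + 210 + 600 + 112 + 350 + 270 = 2262.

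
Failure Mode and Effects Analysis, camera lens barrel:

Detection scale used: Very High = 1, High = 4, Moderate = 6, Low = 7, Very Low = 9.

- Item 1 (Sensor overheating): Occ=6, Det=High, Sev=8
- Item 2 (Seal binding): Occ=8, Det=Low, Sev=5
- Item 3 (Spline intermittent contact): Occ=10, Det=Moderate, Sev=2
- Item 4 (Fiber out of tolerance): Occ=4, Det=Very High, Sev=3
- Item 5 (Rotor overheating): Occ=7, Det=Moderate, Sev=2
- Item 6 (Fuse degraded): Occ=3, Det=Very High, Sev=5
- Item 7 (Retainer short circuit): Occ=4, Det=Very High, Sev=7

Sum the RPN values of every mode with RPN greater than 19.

RPN = Severity × Occurrence × Detection:
  Item 1: 8 × 6 × 4 = 192
  Item 2: 5 × 8 × 7 = 280
  Item 3: 2 × 10 × 6 = 120
  Item 4: 3 × 4 × 1 = 12
  Item 5: 2 × 7 × 6 = 84
  Item 6: 5 × 3 × 1 = 15
  Item 7: 7 × 4 × 1 = 28
RPN > 19: Item 1 (192), Item 2 (280), Item 3 (120), Item 5 (84), Item 7 (28).
Sum: 192 + 280 + 120 + 84 + 28 = 704.

704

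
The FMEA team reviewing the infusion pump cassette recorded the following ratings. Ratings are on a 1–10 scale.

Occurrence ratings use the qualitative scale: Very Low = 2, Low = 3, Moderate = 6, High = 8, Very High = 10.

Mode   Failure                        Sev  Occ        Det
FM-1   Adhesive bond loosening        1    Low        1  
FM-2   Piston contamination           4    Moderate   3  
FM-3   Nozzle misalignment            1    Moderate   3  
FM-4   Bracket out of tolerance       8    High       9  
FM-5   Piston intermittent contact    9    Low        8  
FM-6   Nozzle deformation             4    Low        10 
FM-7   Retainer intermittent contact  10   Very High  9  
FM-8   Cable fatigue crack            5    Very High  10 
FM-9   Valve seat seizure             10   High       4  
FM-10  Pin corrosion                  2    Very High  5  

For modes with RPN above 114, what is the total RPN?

2632

RPN = Severity × Occurrence × Detection:
  FM-1: 1 × 3 × 1 = 3
  FM-2: 4 × 6 × 3 = 72
  FM-3: 1 × 6 × 3 = 18
  FM-4: 8 × 8 × 9 = 576
  FM-5: 9 × 3 × 8 = 216
  FM-6: 4 × 3 × 10 = 120
  FM-7: 10 × 10 × 9 = 900
  FM-8: 5 × 10 × 10 = 500
  FM-9: 10 × 8 × 4 = 320
  FM-10: 2 × 10 × 5 = 100
RPN > 114: FM-4 (576), FM-5 (216), FM-6 (120), FM-7 (900), FM-8 (500), FM-9 (320).
Sum: 576 + 216 + 120 + 900 + 500 + 320 = 2632.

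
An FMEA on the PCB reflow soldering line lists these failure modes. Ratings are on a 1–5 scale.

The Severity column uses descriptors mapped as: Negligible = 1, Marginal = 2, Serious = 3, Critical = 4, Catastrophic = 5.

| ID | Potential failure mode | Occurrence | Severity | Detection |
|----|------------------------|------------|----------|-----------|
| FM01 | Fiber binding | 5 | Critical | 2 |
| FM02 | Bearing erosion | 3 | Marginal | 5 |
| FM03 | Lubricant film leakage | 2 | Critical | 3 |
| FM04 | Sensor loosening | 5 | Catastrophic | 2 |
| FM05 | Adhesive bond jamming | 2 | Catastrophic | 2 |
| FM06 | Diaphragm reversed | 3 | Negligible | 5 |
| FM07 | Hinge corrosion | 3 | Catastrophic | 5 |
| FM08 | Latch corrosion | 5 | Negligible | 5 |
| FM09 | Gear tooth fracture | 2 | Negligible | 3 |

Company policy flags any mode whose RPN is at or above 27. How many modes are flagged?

4

RPN = Severity × Occurrence × Detection:
  FM01: 4 × 5 × 2 = 40
  FM02: 2 × 3 × 5 = 30
  FM03: 4 × 2 × 3 = 24
  FM04: 5 × 5 × 2 = 50
  FM05: 5 × 2 × 2 = 20
  FM06: 1 × 3 × 5 = 15
  FM07: 5 × 3 × 5 = 75
  FM08: 1 × 5 × 5 = 25
  FM09: 1 × 2 × 3 = 6
Modes with RPN ≥ 27: FM01 (40), FM02 (30), FM04 (50), FM07 (75) → 4.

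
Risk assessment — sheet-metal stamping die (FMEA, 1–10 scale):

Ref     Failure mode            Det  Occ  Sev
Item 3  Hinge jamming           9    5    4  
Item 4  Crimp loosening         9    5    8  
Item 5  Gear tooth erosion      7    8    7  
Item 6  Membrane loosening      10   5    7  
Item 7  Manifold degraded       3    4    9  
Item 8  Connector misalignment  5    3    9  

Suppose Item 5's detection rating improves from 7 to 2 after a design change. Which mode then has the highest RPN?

Item 4

RPN = Severity × Occurrence × Detection:
  Item 3: 4 × 5 × 9 = 180
  Item 4: 8 × 5 × 9 = 360
  Item 5: 7 × 8 × 7 = 392
  Item 6: 7 × 5 × 10 = 350
  Item 7: 9 × 4 × 3 = 108
  Item 8: 9 × 3 × 5 = 135
After action: Item 5 → 7 × 8 × 2 = 112.
Revised RPNs: Item 4=360, Item 6=350, Item 3=180, Item 8=135, Item 5=112, Item 7=108.
Highest is now Item 4 (360).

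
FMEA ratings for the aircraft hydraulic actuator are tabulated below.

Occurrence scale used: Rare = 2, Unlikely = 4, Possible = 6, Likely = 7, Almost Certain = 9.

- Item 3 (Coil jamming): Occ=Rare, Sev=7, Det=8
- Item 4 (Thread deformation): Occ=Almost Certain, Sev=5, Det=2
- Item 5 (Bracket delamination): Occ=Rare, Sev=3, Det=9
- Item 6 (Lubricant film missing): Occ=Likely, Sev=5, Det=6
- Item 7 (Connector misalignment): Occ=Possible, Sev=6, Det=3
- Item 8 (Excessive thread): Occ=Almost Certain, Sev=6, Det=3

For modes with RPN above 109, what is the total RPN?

RPN = Severity × Occurrence × Detection:
  Item 3: 7 × 2 × 8 = 112
  Item 4: 5 × 9 × 2 = 90
  Item 5: 3 × 2 × 9 = 54
  Item 6: 5 × 7 × 6 = 210
  Item 7: 6 × 6 × 3 = 108
  Item 8: 6 × 9 × 3 = 162
RPN > 109: Item 3 (112), Item 6 (210), Item 8 (162).
Sum: 112 + 210 + 162 = 484.

484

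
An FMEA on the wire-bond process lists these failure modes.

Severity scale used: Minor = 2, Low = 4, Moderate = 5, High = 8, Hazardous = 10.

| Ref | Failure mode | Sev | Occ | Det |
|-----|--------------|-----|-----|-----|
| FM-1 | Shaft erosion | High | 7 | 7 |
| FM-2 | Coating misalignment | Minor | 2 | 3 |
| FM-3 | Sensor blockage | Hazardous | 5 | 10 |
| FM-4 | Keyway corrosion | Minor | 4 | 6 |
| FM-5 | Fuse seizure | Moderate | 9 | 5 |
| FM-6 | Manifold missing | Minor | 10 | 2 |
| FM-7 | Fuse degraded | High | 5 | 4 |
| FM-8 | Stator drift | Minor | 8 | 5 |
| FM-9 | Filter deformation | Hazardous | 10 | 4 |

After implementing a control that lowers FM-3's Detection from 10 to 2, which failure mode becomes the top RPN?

FM-9

RPN = Severity × Occurrence × Detection:
  FM-1: 8 × 7 × 7 = 392
  FM-2: 2 × 2 × 3 = 12
  FM-3: 10 × 5 × 10 = 500
  FM-4: 2 × 4 × 6 = 48
  FM-5: 5 × 9 × 5 = 225
  FM-6: 2 × 10 × 2 = 40
  FM-7: 8 × 5 × 4 = 160
  FM-8: 2 × 8 × 5 = 80
  FM-9: 10 × 10 × 4 = 400
After action: FM-3 → 10 × 5 × 2 = 100.
Revised RPNs: FM-9=400, FM-1=392, FM-5=225, FM-7=160, FM-3=100, FM-8=80, FM-4=48, FM-6=40, FM-2=12.
Highest is now FM-9 (400).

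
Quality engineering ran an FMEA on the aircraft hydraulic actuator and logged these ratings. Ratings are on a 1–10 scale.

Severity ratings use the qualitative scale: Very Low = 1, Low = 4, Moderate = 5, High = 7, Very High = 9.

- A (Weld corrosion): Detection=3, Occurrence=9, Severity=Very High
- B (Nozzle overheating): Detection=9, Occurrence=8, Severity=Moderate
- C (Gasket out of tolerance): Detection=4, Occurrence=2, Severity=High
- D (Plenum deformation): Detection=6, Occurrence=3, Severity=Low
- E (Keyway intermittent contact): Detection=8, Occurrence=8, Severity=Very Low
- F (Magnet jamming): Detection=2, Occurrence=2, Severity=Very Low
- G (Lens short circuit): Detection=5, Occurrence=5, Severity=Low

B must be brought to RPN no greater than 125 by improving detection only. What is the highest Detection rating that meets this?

3

B: S=5, O=8, D=9 → current RPN = 360.
Fixed product = 40. Need 40 × D ≤ 125, so D ≤ 125/40 = 3.12.
Maximum integer Detection rating = 3 (gives RPN 120; D=4 would give 160 > 125).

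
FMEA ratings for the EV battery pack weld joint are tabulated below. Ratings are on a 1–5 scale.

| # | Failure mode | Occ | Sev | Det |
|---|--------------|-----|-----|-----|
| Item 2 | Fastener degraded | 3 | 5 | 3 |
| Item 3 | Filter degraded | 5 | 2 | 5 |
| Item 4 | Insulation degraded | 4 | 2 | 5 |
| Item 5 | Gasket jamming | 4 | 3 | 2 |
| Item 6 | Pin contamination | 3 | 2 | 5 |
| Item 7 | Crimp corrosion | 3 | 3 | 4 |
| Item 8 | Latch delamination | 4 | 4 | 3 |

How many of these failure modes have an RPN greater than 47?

2

RPN = Severity × Occurrence × Detection:
  Item 2: 5 × 3 × 3 = 45
  Item 3: 2 × 5 × 5 = 50
  Item 4: 2 × 4 × 5 = 40
  Item 5: 3 × 4 × 2 = 24
  Item 6: 2 × 3 × 5 = 30
  Item 7: 3 × 3 × 4 = 36
  Item 8: 4 × 4 × 3 = 48
Modes with RPN > 47: Item 3 (50), Item 8 (48) → 2.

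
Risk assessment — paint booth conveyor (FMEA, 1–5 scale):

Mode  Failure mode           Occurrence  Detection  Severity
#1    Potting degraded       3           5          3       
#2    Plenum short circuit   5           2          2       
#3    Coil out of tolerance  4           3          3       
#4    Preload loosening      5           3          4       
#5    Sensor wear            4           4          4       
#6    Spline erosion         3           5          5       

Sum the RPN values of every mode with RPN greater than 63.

RPN = Severity × Occurrence × Detection:
  #1: 3 × 3 × 5 = 45
  #2: 2 × 5 × 2 = 20
  #3: 3 × 4 × 3 = 36
  #4: 4 × 5 × 3 = 60
  #5: 4 × 4 × 4 = 64
  #6: 5 × 3 × 5 = 75
RPN > 63: #5 (64), #6 (75).
Sum: 64 + 75 = 139.

139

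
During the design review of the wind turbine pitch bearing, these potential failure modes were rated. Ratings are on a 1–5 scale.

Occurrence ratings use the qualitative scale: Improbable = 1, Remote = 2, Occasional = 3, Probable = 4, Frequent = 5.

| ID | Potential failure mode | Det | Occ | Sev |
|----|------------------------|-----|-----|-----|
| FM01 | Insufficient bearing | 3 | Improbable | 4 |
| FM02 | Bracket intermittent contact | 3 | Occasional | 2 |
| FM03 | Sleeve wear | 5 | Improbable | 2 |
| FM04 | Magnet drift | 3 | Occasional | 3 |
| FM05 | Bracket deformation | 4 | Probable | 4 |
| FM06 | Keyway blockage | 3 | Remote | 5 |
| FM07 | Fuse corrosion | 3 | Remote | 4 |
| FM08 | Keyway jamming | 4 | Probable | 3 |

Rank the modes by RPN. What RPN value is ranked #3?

RPN = Severity × Occurrence × Detection:
  FM01: 4 × 1 × 3 = 12
  FM02: 2 × 3 × 3 = 18
  FM03: 2 × 1 × 5 = 10
  FM04: 3 × 3 × 3 = 27
  FM05: 4 × 4 × 4 = 64
  FM06: 5 × 2 × 3 = 30
  FM07: 4 × 2 × 3 = 24
  FM08: 3 × 4 × 4 = 48
Sorted descending: 64, 48, 30, 27, 24, 18, 12, 10.
The third-highest RPN is 30 (FM06).

30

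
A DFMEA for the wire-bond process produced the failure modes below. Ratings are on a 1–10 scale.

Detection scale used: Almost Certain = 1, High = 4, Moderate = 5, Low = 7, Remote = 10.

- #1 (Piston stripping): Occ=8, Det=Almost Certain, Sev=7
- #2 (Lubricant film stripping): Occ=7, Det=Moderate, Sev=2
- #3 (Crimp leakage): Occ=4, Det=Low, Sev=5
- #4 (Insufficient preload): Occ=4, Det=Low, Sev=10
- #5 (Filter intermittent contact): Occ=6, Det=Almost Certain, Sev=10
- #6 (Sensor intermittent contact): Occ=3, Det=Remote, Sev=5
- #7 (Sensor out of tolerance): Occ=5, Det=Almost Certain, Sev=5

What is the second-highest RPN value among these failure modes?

150

RPN = Severity × Occurrence × Detection:
  #1: 7 × 8 × 1 = 56
  #2: 2 × 7 × 5 = 70
  #3: 5 × 4 × 7 = 140
  #4: 10 × 4 × 7 = 280
  #5: 10 × 6 × 1 = 60
  #6: 5 × 3 × 10 = 150
  #7: 5 × 5 × 1 = 25
Sorted descending: 280, 150, 140, 70, 60, 56, 25.
The second-highest RPN is 150 (#6).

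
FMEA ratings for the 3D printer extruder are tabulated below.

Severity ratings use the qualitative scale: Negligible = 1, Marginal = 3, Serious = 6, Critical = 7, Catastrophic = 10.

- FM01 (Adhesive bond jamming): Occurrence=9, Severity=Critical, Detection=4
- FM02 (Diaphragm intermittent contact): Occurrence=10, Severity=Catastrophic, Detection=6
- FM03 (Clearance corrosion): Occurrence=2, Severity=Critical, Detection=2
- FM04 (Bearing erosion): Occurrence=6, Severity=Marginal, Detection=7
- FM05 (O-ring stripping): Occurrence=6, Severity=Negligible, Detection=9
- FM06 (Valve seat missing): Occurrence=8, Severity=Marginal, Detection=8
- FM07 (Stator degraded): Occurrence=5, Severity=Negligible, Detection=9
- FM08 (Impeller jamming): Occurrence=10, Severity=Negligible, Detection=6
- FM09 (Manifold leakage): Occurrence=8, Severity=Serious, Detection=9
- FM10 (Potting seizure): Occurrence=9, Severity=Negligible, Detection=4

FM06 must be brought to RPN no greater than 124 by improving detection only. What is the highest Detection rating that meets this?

FM06: S=3, O=8, D=8 → current RPN = 192.
Fixed product = 24. Need 24 × D ≤ 124, so D ≤ 124/24 = 5.17.
Maximum integer Detection rating = 5 (gives RPN 120; D=6 would give 144 > 124).

5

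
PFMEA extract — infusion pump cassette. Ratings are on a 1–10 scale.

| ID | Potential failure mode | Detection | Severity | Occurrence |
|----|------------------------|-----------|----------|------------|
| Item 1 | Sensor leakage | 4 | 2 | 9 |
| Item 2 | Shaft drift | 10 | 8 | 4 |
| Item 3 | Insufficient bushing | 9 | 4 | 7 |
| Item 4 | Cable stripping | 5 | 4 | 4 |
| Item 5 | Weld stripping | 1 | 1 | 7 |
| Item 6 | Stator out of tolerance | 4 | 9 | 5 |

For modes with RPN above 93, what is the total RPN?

RPN = Severity × Occurrence × Detection:
  Item 1: 2 × 9 × 4 = 72
  Item 2: 8 × 4 × 10 = 320
  Item 3: 4 × 7 × 9 = 252
  Item 4: 4 × 4 × 5 = 80
  Item 5: 1 × 7 × 1 = 7
  Item 6: 9 × 5 × 4 = 180
RPN > 93: Item 2 (320), Item 3 (252), Item 6 (180).
Sum: 320 + 252 + 180 = 752.

752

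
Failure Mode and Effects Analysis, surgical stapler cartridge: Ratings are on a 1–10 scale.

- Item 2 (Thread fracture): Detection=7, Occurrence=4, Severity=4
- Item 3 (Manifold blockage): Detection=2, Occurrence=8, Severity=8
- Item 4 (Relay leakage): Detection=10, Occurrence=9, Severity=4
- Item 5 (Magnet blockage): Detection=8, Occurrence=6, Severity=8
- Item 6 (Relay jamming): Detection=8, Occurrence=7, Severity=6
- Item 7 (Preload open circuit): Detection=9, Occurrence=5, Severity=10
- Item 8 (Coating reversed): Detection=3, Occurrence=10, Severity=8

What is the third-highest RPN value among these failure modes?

RPN = Severity × Occurrence × Detection:
  Item 2: 4 × 4 × 7 = 112
  Item 3: 8 × 8 × 2 = 128
  Item 4: 4 × 9 × 10 = 360
  Item 5: 8 × 6 × 8 = 384
  Item 6: 6 × 7 × 8 = 336
  Item 7: 10 × 5 × 9 = 450
  Item 8: 8 × 10 × 3 = 240
Sorted descending: 450, 384, 360, 336, 240, 128, 112.
The third-highest RPN is 360 (Item 4).

360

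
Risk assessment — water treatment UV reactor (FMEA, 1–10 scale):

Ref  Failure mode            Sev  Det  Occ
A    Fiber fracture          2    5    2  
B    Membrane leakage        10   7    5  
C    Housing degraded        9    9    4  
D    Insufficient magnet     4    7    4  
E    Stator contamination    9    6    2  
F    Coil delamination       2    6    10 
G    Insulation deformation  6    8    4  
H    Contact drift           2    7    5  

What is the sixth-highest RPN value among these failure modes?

RPN = Severity × Occurrence × Detection:
  A: 2 × 2 × 5 = 20
  B: 10 × 5 × 7 = 350
  C: 9 × 4 × 9 = 324
  D: 4 × 4 × 7 = 112
  E: 9 × 2 × 6 = 108
  F: 2 × 10 × 6 = 120
  G: 6 × 4 × 8 = 192
  H: 2 × 5 × 7 = 70
Sorted descending: 350, 324, 192, 120, 112, 108, 70, 20.
The sixth-highest RPN is 108 (E).

108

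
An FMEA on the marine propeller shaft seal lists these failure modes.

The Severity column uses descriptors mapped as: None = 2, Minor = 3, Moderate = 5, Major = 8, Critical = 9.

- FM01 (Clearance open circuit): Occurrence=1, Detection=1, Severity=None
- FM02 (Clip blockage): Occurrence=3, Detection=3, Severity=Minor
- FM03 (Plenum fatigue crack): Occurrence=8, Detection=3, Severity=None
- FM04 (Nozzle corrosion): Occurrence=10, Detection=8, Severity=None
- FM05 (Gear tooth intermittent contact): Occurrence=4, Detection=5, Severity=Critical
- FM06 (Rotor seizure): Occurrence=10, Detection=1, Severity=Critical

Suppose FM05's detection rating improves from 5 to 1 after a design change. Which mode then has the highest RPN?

FM04

RPN = Severity × Occurrence × Detection:
  FM01: 2 × 1 × 1 = 2
  FM02: 3 × 3 × 3 = 27
  FM03: 2 × 8 × 3 = 48
  FM04: 2 × 10 × 8 = 160
  FM05: 9 × 4 × 5 = 180
  FM06: 9 × 10 × 1 = 90
After action: FM05 → 9 × 4 × 1 = 36.
Revised RPNs: FM04=160, FM06=90, FM03=48, FM05=36, FM02=27, FM01=2.
Highest is now FM04 (160).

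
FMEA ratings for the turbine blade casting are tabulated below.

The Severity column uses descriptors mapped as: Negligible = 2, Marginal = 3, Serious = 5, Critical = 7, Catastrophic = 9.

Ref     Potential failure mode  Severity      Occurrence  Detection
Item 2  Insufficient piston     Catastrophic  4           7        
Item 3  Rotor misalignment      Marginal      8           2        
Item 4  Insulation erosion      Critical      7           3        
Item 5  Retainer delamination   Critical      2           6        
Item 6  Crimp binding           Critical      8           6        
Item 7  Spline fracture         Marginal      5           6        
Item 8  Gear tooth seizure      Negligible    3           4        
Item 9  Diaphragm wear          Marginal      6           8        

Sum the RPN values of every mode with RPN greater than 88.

969

RPN = Severity × Occurrence × Detection:
  Item 2: 9 × 4 × 7 = 252
  Item 3: 3 × 8 × 2 = 48
  Item 4: 7 × 7 × 3 = 147
  Item 5: 7 × 2 × 6 = 84
  Item 6: 7 × 8 × 6 = 336
  Item 7: 3 × 5 × 6 = 90
  Item 8: 2 × 3 × 4 = 24
  Item 9: 3 × 6 × 8 = 144
RPN > 88: Item 2 (252), Item 4 (147), Item 6 (336), Item 7 (90), Item 9 (144).
Sum: 252 + 147 + 336 + 90 + 144 = 969.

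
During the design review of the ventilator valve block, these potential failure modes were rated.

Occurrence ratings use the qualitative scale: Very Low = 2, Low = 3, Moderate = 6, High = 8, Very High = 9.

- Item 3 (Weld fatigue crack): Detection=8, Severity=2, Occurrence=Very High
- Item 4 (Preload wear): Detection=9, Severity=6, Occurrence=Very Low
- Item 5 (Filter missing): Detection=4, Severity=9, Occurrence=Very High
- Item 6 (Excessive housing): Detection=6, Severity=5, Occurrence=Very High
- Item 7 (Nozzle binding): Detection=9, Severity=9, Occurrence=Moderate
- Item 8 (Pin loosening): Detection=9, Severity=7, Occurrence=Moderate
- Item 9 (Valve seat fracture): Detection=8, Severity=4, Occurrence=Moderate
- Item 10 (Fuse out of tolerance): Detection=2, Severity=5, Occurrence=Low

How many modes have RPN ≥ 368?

2

RPN = Severity × Occurrence × Detection:
  Item 3: 2 × 9 × 8 = 144
  Item 4: 6 × 2 × 9 = 108
  Item 5: 9 × 9 × 4 = 324
  Item 6: 5 × 9 × 6 = 270
  Item 7: 9 × 6 × 9 = 486
  Item 8: 7 × 6 × 9 = 378
  Item 9: 4 × 6 × 8 = 192
  Item 10: 5 × 3 × 2 = 30
Modes with RPN ≥ 368: Item 7 (486), Item 8 (378) → 2.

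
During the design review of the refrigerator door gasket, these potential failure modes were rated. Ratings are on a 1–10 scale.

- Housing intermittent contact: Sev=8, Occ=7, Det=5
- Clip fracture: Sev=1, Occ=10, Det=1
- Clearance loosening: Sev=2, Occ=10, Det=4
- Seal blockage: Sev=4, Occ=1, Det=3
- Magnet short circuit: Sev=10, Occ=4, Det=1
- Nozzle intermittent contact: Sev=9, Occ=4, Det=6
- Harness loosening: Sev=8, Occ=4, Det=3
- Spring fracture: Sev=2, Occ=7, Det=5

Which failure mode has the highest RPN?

Housing intermittent contact

RPN = Severity × Occurrence × Detection:
  Housing intermittent contact: 8 × 7 × 5 = 280
  Clip fracture: 1 × 10 × 1 = 10
  Clearance loosening: 2 × 10 × 4 = 80
  Seal blockage: 4 × 1 × 3 = 12
  Magnet short circuit: 10 × 4 × 1 = 40
  Nozzle intermittent contact: 9 × 4 × 6 = 216
  Harness loosening: 8 × 4 × 3 = 96
  Spring fracture: 2 × 7 × 5 = 70
Highest RPN is 280 → Housing intermittent contact.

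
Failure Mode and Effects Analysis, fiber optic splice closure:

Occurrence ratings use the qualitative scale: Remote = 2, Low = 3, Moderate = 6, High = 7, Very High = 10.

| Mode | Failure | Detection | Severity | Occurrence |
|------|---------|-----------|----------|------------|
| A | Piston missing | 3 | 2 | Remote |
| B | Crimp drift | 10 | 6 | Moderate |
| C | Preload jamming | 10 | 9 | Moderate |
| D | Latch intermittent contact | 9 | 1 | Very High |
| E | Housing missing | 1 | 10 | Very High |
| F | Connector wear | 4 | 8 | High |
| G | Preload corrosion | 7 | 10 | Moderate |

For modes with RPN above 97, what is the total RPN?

RPN = Severity × Occurrence × Detection:
  A: 2 × 2 × 3 = 12
  B: 6 × 6 × 10 = 360
  C: 9 × 6 × 10 = 540
  D: 1 × 10 × 9 = 90
  E: 10 × 10 × 1 = 100
  F: 8 × 7 × 4 = 224
  G: 10 × 6 × 7 = 420
RPN > 97: B (360), C (540), E (100), F (224), G (420).
Sum: 360 + 540 + 100 + 224 + 420 = 1644.

1644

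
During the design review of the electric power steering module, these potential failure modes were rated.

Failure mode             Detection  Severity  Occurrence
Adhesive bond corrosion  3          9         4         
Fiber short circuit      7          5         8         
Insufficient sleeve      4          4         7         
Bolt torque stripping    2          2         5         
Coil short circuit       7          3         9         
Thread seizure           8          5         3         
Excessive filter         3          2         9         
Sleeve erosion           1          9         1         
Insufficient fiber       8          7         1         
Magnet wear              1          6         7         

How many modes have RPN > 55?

RPN = Severity × Occurrence × Detection:
  Adhesive bond corrosion: 9 × 4 × 3 = 108
  Fiber short circuit: 5 × 8 × 7 = 280
  Insufficient sleeve: 4 × 7 × 4 = 112
  Bolt torque stripping: 2 × 5 × 2 = 20
  Coil short circuit: 3 × 9 × 7 = 189
  Thread seizure: 5 × 3 × 8 = 120
  Excessive filter: 2 × 9 × 3 = 54
  Sleeve erosion: 9 × 1 × 1 = 9
  Insufficient fiber: 7 × 1 × 8 = 56
  Magnet wear: 6 × 7 × 1 = 42
Modes with RPN > 55: Adhesive bond corrosion (108), Fiber short circuit (280), Insufficient sleeve (112), Coil short circuit (189), Thread seizure (120), Insufficient fiber (56) → 6.

6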